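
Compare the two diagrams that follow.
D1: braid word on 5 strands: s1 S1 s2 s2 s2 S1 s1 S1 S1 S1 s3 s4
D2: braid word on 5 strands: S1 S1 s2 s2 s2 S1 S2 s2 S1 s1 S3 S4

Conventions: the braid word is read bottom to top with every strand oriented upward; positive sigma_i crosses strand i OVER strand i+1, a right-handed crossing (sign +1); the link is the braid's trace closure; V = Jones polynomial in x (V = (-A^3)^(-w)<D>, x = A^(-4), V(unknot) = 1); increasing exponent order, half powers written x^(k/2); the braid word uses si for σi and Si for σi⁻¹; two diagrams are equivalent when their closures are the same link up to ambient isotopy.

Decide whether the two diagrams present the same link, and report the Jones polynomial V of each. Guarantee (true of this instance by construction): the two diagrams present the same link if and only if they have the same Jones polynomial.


equivalent: yes
D1 (bracket -A^-6 + A^-2 - A^2 + 3A^6 - A^10 + A^14 - A^18; 12 crossings at w = +2): V = -x^-3 + x^-2 - x^-1 + 3 - x + x^2 - x^3
V(D2) = -x^-3 + x^-2 - x^-1 + 3 - x + x^2 - x^3  [12 crossings, <D> = -A^-18 + A^-14 - A^-10 + 3A^-6 - A^-2 + A^2 - A^6, w = -2]
observation: one V(x) for all 2 diagrams — one class (guaranteed)


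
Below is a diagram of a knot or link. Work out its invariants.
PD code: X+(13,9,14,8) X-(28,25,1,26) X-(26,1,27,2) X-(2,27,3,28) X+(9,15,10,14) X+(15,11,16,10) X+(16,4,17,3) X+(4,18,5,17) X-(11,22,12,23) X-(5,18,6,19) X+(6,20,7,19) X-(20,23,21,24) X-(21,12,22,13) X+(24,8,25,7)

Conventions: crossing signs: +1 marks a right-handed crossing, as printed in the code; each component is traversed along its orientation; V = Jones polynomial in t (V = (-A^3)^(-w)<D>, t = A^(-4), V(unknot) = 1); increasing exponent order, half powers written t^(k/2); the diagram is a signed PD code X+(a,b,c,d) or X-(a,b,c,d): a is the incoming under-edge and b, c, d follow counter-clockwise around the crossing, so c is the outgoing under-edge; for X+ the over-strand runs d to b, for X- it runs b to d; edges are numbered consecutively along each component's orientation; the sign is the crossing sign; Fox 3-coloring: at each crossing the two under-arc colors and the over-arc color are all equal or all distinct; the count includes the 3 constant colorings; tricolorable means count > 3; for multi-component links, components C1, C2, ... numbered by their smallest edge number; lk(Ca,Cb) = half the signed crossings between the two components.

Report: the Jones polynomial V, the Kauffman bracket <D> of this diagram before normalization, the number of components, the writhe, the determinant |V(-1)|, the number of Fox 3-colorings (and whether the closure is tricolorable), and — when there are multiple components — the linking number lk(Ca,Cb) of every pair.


V(t) = -2t^-3 + 4t^-2 - 5t^-1 + 8 - 7t + 7t^2 - 6t^3 + 3t^4 - 2t^5 + t^6
bracket: A^-24 - 2A^-20 + 3A^-16 - 6A^-12 + 7A^-8 - 7A^-4 + 8 - 5A^4 + 4A^8 - 2A^12, w = 0
1 component, writhe 0, over 14 crossings
det 45, colorings 27 of 3^14 — tricolorable
observation: V spans 9 powers of t: at least 9 crossings in any diagram


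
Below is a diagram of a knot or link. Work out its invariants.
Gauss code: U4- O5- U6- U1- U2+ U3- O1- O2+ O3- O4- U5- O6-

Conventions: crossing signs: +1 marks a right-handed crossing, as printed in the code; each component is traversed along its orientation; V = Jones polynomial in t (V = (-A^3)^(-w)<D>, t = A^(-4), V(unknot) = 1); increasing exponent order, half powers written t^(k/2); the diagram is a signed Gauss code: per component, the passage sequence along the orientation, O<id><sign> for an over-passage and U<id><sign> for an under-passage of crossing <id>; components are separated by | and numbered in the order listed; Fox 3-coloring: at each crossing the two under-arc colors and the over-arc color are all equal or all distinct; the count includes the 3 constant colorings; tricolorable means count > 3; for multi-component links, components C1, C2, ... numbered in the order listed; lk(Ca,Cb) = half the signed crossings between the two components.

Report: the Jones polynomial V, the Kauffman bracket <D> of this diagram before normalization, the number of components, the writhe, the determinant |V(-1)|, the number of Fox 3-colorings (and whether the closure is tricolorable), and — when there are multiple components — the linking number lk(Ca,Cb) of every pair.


Jones polynomial: V(t) = -t^-4 + t^-3 + t^-1
<D> = A^-8 + 1 - A^4; writhe -4
components 1, writhe -4 (6 crossings)
3-colorings: 9 of 3^6, det 3 — tricolorable
note: |V(-1)| = 3: so tricolorable, since 3 divides 3


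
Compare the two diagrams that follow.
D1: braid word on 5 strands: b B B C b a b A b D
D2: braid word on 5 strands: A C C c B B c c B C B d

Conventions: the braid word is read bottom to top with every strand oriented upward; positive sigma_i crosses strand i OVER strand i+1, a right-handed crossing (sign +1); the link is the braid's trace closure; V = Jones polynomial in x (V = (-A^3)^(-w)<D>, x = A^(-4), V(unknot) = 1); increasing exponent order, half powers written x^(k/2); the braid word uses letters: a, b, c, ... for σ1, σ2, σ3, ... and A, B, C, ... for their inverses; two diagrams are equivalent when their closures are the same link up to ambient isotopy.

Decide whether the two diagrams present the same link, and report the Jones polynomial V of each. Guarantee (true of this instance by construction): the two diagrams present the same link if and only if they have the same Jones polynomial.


equivalent: no
D1 (bracket 1; 10 crossings at w = 0): V = 1
V(D2) = -x^-6 + x^-5 - x^-4 + 2x^-3 - x^-2 + x^-1  (w -4, c 12, <D> = A^-8 - A^-4 + 2 - A^4 + A^8 - A^12)
key observation: comparing 2 Jones polynomials yields 2 groups


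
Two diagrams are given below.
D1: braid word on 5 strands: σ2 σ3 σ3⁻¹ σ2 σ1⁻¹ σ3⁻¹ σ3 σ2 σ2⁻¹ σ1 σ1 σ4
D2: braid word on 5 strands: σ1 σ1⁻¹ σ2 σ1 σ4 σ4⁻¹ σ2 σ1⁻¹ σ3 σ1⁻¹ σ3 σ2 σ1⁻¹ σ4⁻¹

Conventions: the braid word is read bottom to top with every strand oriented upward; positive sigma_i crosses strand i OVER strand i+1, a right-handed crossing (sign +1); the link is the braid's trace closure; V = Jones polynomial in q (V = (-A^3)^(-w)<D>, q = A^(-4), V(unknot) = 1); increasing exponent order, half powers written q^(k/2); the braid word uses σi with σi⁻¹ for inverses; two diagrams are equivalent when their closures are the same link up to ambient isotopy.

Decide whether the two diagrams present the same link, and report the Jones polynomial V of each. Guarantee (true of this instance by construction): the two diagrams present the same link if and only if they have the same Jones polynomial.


equivalent: no
V(D1) = 1 + q + q^2 + q^3  (w +4, c 12, <D> = 1 + A^4 + A^8 + A^12)
V(D2) = q + 2q^3 + q^5  (w +2, c 14, <D> = A^-14 + 2A^-6 + A^2)
why: comparing 2 Jones polynomials yields 2 groups


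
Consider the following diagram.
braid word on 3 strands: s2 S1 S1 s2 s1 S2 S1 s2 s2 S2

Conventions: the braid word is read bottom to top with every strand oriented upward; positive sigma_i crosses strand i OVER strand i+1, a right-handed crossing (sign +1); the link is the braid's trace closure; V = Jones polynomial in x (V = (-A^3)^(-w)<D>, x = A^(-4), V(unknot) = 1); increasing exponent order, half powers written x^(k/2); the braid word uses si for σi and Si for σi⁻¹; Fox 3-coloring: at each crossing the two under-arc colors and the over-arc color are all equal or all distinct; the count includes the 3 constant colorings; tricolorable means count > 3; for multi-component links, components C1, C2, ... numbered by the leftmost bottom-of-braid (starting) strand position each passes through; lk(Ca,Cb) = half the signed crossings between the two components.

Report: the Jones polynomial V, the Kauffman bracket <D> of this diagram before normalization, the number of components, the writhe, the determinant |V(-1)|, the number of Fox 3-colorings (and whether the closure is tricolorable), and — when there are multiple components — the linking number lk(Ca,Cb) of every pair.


V(x) = -x^-3 + x^-2 - x^-1 + 3 - x + x^2 - x^3
bracket: -A^-12 + A^-8 - A^-4 + 3 - A^4 + A^8 - A^12, w = 0
1 component, writhe 0, over 10 crossings
det 9, colorings 27 of 3^10 — tricolorable
observation: V spans 6 powers of x: at least 6 crossings in any diagram


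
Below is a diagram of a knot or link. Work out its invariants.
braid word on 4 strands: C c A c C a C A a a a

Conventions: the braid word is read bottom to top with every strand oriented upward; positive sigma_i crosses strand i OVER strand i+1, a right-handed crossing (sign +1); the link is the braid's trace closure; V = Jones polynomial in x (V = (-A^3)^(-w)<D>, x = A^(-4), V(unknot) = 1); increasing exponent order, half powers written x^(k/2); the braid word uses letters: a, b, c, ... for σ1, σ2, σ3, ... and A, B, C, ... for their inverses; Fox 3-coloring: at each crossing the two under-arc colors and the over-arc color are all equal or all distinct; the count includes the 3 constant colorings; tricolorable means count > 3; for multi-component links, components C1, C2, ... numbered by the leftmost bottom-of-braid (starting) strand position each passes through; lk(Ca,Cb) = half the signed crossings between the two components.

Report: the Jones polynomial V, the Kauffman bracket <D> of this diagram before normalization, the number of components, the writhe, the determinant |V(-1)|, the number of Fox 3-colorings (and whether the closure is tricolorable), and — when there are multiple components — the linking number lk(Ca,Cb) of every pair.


V = 1 + x + x^2 + x^3
<D> = -A^-9 - A^-5 - A^-1 - A^3 (w = +1)
3 components over 11 crossings, w = +1
lk(C1,C2): +1
lk(C1,C3) = 0
linking number lk(C2,C3) = 0
9 Fox colorings among 3^11, |V(-1)| = 0: tricolorable
why: |V(-1)| = 0: so tricolorable, since 3 divides 0


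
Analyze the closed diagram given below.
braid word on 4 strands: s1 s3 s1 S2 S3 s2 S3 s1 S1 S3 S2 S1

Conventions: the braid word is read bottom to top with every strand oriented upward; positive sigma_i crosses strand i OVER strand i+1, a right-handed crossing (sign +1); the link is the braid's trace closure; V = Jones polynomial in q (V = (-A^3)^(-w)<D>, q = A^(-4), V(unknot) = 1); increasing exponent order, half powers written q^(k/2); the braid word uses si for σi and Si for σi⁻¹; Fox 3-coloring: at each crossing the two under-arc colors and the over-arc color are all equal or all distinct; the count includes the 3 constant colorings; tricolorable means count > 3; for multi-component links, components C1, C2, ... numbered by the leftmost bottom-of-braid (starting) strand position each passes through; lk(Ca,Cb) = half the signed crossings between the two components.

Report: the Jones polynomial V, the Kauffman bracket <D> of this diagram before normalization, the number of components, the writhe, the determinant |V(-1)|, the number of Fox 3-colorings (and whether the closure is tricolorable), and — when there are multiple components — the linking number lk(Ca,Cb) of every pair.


V(q) = q^(-11/2) - q^(-9/2) + q^(-7/2) - 2q^(-5/2) + q^(-3/2) - 2q^(-1/2)
bracket: -2A^-4 + 1 - 2A^4 + A^8 - A^12 + A^16, w = -2
2 components, writhe -2, over 12 crossings
lk(C1,C2) = 0
det 8, colorings 3 of 3^12 — not tricolorable
observation: every pair of the 2 components has lk = 0


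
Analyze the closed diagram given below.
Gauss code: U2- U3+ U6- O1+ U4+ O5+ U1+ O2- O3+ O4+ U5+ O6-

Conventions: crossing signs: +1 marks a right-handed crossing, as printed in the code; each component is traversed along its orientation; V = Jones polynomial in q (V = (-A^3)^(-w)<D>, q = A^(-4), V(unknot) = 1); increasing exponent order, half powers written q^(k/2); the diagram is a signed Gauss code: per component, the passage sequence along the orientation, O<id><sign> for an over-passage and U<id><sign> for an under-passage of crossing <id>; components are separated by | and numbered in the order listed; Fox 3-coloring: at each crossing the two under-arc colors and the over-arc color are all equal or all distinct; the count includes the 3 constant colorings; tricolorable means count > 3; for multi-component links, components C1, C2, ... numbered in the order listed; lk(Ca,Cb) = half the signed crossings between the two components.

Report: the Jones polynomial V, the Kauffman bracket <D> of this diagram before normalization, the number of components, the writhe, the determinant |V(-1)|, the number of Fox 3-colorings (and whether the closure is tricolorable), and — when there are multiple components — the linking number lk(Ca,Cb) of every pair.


Jones polynomial: V(q) = q + q^3 - q^4
<D> = -A^-10 + A^-6 + A^2; writhe +2
components 1, writhe +2 (6 crossings)
3-colorings: 9 of 3^6, det 3 — tricolorable
note: |V(-1)| = 3: so tricolorable, since 3 divides 3


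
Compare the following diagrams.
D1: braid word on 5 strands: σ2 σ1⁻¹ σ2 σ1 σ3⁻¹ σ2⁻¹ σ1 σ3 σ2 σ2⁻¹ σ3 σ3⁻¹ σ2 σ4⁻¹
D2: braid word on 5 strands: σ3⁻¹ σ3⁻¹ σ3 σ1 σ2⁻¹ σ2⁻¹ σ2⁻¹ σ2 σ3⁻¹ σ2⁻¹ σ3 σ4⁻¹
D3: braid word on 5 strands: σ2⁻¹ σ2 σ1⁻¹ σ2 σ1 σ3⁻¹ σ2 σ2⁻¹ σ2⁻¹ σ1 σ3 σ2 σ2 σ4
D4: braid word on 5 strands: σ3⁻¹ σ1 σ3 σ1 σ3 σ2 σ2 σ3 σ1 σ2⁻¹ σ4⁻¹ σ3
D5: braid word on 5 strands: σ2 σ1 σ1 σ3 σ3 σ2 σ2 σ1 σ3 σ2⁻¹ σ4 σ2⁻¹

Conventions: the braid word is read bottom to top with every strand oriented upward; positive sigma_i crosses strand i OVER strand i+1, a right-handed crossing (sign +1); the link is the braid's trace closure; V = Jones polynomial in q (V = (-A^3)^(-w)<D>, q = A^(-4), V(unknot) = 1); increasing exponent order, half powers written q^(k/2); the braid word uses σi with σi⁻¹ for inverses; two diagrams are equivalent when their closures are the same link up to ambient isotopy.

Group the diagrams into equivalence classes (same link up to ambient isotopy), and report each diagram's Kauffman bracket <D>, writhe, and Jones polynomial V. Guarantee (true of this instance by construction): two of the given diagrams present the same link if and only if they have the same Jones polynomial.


equivalence classes: {D1, D3} | {D2} | {D4, D5}
D1 (bracket -A^-18 + A^-14 - A^-10 + 2A^-6 - A^-2 + A^2; 14 crossings at w = +2): V = q - q^2 + 2q^3 - q^4 + q^5 - q^6
V(D2) = -q^-4 + q^-3 + q^-1  [12 crossings, <D> = A^-8 + 1 - A^4, w = -4]
V(D3) = q - q^2 + 2q^3 - q^4 + q^5 - q^6  (w +4, c 14, <D> = -A^-12 + A^-8 - A^-4 + 2 - A^4 + A^8)
V(D4) = q^2 - 2q^3 + 5q^4 - 5q^5 + 6q^6 - 6q^7 + 4q^8 - 3q^9 + q^10  [12 crossings, <D> = A^-22 - 3A^-18 + 4A^-14 - 6A^-10 + 6A^-6 - 5A^-2 + 5A^2 - 2A^6 + A^10, w = +6]
V(D5) = q^2 - 2q^3 + 5q^4 - 5q^5 + 6q^6 - 6q^7 + 4q^8 - 3q^9 + q^10  (w +8, c 12, <D> = A^-16 - 3A^-12 + 4A^-8 - 6A^-4 + 6 - 5A^4 + 5A^8 - 2A^12 + A^16)
key observation: comparing 5 Jones polynomials yields 3 groups


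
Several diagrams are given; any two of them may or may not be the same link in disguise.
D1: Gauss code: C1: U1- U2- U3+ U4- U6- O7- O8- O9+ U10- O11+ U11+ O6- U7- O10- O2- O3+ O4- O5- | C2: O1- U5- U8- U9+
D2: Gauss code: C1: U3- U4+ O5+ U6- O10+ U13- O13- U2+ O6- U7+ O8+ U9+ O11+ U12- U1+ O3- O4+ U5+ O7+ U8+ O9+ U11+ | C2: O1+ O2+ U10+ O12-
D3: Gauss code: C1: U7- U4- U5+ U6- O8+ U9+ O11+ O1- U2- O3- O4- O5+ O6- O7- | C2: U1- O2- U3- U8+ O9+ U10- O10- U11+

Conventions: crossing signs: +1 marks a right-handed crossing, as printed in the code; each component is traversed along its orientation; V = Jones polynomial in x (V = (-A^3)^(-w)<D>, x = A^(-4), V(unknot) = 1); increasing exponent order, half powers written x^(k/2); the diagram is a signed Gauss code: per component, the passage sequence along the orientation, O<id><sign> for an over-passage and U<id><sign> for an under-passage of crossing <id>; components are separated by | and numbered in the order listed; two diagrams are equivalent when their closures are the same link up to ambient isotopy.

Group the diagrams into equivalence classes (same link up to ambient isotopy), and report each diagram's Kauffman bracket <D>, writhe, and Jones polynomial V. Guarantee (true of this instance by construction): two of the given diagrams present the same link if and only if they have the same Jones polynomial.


classes: {D1} | {D2} | {D3}
V(D1) = x^(-13/2) - x^(-11/2) + x^(-9/2) - 2x^(-7/2) - x^(-3/2)  [11 crossings, <D> = A^-9 + 2A^-1 - A^3 + A^7 - A^11, w = -5]
V(D2) = -x^(5/2) - 2x^(9/2) + x^(11/2) - 2x^(13/2) + 2x^(15/2) - x^(17/2) + x^(19/2)  (w +5, c 13, <D> = -A^-23 + A^-19 - 2A^-15 + 2A^-11 - A^-7 + 2A^-3 + A^5)
D3 (bracket A^-11 + A^-7; 11 crossings at w = -3): V = -x^(-1/2) - x^(1/2)
note: V(x) takes 3 values over 3 diagrams, fixing the grouping


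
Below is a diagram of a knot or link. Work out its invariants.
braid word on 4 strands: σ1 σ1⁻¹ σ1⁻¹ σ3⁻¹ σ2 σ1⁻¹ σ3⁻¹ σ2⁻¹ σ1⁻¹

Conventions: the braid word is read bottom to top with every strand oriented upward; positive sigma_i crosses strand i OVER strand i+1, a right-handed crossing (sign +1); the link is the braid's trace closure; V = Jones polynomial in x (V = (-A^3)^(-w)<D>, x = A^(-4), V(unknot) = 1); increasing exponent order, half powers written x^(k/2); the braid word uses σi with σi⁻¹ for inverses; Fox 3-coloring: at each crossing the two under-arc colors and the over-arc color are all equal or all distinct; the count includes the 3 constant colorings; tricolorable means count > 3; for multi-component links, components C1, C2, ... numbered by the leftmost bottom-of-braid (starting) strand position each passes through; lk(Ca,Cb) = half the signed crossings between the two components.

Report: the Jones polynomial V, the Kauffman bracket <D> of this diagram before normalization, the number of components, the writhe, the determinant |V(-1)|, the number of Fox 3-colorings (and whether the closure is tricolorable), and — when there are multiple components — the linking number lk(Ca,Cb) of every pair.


Jones polynomial: V(x) = -x^-6 + x^-5 - x^-4 + 2x^-3 - x^-2 + x^-1
<D> = -A^-11 + A^-7 - 2A^-3 + A - A^5 + A^9; writhe -5
components 1, writhe -5 (9 crossings)
3-colorings: 3 of 3^9, det 7 — not tricolorable
note: det 7 = |V(-1)|; not divisible by 3, so not tricolorable


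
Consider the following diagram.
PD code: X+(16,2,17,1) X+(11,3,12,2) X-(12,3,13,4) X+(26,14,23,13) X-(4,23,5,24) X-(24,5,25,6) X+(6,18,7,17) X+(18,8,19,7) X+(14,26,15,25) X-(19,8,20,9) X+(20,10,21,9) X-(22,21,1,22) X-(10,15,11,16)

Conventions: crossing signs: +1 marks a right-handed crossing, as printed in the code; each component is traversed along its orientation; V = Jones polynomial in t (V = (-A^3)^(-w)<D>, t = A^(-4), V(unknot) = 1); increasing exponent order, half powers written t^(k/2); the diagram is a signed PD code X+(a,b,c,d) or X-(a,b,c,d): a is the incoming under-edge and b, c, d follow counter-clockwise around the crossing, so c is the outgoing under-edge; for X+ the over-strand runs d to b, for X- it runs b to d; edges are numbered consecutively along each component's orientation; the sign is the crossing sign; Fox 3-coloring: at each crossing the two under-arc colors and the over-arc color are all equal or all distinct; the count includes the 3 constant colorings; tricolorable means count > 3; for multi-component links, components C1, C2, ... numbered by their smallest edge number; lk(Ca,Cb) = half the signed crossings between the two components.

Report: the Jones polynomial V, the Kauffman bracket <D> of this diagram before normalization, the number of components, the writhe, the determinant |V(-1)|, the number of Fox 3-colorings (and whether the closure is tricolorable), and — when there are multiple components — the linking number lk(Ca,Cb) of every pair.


Jones polynomial: V(t) = t^(-5/2) - 3t^(-3/2) + 4t^(-1/2) - 6t^(1/2) + 5t^(3/2) - 6t^(5/2) + 4t^(7/2) - 2t^(9/2) + t^(11/2)
<D> = -A^-19 + 2A^-15 - 4A^-11 + 6A^-7 - 5A^-3 + 6A - 4A^5 + 3A^9 - A^13; writhe +1
components 2, writhe +1 (13 crossings)
linking number lk(C1,C2) = 0
3-colorings: 3 of 3^13, det 32 — not tricolorable
note: the span of V is 8, within the link bound 13 + 2 - 1


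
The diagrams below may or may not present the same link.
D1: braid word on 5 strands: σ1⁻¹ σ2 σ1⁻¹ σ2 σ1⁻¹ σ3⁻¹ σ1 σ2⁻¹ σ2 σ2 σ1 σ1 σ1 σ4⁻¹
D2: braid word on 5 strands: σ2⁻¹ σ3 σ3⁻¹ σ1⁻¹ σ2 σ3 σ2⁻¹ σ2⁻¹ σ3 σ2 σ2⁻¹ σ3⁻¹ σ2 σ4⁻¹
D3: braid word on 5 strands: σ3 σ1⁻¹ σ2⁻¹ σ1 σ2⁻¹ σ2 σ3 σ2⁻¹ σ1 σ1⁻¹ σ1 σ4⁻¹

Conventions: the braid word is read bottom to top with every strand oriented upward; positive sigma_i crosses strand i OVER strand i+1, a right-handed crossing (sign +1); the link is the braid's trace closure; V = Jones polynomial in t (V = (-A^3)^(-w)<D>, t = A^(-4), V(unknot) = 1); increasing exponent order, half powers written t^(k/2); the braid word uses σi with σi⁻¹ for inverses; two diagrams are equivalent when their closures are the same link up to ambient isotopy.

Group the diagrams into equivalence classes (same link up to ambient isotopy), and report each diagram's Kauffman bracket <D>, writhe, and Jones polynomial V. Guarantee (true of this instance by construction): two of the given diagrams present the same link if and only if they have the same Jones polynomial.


grouping into links: {D1} | {D2} | {D3}
V(D1) = t - t^2 + 2t^3 - t^4 + t^5 - t^6  (w +2, c 14, <D> = -A^-18 + A^-14 - A^-10 + 2A^-6 - A^-2 + A^2)
D2 (bracket A^-6; 14 crossings at w = -2): V = 1
V(D3) = t^-2 - t^-1 + 1 - t + t^2  (w 0, c 12, <D> = A^-8 - A^-4 + 1 - A^4 + A^8)
key observation: V(t) takes 3 values over 3 diagrams, fixing the grouping


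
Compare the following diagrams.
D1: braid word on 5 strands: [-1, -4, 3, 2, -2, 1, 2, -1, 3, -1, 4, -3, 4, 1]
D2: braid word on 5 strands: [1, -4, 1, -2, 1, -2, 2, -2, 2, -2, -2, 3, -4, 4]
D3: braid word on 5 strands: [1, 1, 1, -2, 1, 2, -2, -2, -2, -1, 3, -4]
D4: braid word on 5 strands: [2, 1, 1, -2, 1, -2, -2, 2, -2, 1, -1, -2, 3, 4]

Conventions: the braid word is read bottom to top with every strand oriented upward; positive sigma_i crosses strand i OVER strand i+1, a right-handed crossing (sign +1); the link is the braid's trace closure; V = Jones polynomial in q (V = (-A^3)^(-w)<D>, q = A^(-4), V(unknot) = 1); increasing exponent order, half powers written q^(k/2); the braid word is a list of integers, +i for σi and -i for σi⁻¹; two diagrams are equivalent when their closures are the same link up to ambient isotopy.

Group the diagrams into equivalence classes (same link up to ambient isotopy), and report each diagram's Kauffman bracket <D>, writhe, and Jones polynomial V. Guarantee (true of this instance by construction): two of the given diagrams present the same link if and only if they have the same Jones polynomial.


classes: {D1} | {D2, D3, D4}
V(D1) = 1  [14 crossings, <D> = A^6, w = +2]
D2 (bracket -A^-12 + 2A^-8 - 2A^-4 + 3 - 2A^4 + 2A^8 - A^12; 14 crossings at w = 0): V = -q^-3 + 2q^-2 - 2q^-1 + 3 - 2q + 2q^2 - q^3
V(D3) = -q^-3 + 2q^-2 - 2q^-1 + 3 - 2q + 2q^2 - q^3  [12 crossings, <D> = -A^-12 + 2A^-8 - 2A^-4 + 3 - 2A^4 + 2A^8 - A^12, w = 0]
D4 (bracket -A^-6 + 2A^-2 - 2A^2 + 3A^6 - 2A^10 + 2A^14 - A^18; 14 crossings at w = +2): V = -q^-3 + 2q^-2 - 2q^-1 + 3 - 2q + 2q^2 - q^3
insight: 2 values of V(q) split the 4 diagrams


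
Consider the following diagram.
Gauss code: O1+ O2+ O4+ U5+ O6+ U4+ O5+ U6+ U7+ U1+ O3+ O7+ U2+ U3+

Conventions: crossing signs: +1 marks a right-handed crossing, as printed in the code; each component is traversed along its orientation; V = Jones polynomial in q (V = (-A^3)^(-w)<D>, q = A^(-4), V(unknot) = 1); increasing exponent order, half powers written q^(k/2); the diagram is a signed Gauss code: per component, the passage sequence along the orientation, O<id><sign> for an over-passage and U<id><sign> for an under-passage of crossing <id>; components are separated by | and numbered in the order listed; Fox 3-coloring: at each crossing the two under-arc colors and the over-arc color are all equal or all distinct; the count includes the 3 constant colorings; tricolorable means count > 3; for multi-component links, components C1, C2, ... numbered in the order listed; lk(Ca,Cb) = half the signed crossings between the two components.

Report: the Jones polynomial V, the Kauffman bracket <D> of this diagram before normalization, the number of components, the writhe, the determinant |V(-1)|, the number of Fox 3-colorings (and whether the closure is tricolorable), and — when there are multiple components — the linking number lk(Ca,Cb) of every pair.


Jones polynomial: V(q) = q^2 + 2q^4 - 2q^5 + q^6 - 2q^7 + q^8
<D> = -A^-11 + 2A^-7 - A^-3 + 2A - 2A^5 - A^13; writhe +7
components 1, writhe +7 (7 crossings)
3-colorings: 27 of 3^7, det 9 — tricolorable
note: w = +7 shifts under R1 moves; the (-A^3)^(-7) factor cancels that in V


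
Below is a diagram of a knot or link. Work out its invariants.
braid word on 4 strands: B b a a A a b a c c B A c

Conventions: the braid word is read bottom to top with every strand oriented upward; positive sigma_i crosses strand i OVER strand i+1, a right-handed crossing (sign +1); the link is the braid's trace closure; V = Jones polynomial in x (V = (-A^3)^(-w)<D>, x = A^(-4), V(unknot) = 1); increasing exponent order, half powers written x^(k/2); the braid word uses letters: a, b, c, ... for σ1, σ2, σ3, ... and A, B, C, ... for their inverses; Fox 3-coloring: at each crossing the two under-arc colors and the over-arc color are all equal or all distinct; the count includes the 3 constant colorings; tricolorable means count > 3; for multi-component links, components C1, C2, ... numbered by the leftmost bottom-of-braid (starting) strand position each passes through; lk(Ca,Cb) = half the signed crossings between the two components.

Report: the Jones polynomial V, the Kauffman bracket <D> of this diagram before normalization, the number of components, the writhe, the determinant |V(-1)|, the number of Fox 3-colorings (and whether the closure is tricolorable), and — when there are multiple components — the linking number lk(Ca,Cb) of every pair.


V = x - x^2 + 2x^3 - x^4 + x^5 - x^6
<D> = A^-9 - A^-5 + A^-1 - 2A^3 + A^7 - A^11 (w = +5)
1 component over 13 crossings, w = +5
3 Fox colorings among 3^13, |V(-1)| = 7: not tricolorable
why: the span of V is 5, forcing >= 5 crossings in any diagram


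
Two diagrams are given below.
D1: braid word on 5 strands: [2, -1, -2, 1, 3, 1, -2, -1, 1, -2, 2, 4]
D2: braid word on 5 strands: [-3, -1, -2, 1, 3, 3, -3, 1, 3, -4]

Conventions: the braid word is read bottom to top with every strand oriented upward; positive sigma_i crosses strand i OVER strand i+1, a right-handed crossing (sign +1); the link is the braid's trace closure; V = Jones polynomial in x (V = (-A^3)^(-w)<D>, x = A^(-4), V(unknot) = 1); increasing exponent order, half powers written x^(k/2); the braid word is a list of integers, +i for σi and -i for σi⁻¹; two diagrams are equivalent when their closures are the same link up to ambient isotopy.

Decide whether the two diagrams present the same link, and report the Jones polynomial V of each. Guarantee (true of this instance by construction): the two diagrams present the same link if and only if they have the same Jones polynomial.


equivalent: yes
D1 (bracket A^6; 12 crossings at w = +2): V = 1
V(D2) = 1  [10 crossings, <D> = 1, w = 0]
observation: one V(x) for all 2 diagrams — one class (guaranteed)


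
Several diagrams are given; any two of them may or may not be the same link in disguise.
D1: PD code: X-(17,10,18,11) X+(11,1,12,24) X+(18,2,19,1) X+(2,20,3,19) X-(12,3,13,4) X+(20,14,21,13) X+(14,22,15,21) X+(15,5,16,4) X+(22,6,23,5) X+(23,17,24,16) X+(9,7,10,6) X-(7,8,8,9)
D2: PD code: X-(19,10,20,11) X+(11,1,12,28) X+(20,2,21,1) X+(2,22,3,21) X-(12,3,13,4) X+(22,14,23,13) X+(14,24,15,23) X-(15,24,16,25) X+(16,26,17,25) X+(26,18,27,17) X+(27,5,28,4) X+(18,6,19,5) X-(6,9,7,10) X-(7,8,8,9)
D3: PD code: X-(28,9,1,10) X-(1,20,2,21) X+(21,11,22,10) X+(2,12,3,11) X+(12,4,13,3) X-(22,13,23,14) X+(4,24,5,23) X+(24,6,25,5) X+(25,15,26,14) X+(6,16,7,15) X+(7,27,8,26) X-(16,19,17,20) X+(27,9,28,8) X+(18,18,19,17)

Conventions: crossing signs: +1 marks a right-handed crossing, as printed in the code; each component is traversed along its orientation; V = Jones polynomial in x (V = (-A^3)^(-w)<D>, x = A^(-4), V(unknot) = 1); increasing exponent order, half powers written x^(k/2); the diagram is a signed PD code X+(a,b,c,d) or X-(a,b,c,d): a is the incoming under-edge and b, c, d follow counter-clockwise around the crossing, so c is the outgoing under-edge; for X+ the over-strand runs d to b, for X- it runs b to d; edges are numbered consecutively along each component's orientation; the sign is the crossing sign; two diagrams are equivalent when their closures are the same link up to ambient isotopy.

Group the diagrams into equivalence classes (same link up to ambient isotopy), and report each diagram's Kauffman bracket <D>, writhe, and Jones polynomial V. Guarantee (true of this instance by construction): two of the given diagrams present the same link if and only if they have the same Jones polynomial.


grouping into links: {D1, D2, D3}
V(D1) = x^2 - x^3 + 3x^4 - 3x^5 + 3x^6 - 3x^7 + 2x^8 - x^9  (w +6, c 12, <D> = -A^-18 + 2A^-14 - 3A^-10 + 3A^-6 - 3A^-2 + 3A^2 - A^6 + A^10)
V(D2) = x^2 - x^3 + 3x^4 - 3x^5 + 3x^6 - 3x^7 + 2x^8 - x^9  (w +4, c 14, <D> = -A^-24 + 2A^-20 - 3A^-16 + 3A^-12 - 3A^-8 + 3A^-4 - 1 + A^4)
V(D3) = x^2 - x^3 + 3x^4 - 3x^5 + 3x^6 - 3x^7 + 2x^8 - x^9  (w +6, c 14, <D> = -A^-18 + 2A^-14 - 3A^-10 + 3A^-6 - 3A^-2 + 3A^2 - A^6 + A^10)
key observation: all 3 diagrams share one V(x), hence one class


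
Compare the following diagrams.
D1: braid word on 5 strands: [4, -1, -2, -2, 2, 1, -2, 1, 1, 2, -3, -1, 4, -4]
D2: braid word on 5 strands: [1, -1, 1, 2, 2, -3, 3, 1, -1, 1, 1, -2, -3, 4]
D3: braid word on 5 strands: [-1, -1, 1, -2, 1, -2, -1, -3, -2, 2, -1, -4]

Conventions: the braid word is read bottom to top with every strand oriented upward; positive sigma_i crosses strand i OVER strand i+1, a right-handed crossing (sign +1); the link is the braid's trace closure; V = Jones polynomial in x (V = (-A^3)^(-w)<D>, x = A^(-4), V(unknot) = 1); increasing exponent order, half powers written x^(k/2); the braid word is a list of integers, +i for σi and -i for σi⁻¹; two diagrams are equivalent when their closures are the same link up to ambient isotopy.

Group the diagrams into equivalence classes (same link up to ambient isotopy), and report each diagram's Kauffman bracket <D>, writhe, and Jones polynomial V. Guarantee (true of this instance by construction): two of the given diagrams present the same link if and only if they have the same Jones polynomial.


grouping into links: {D1} | {D2} | {D3}
V(D1) = -x^-3 + 2x^-2 - 2x^-1 + 3 - 2x + 2x^2 - x^3  (w 0, c 14, <D> = -A^-12 + 2A^-8 - 2A^-4 + 3 - 2A^4 + 2A^8 - A^12)
V(D2) = x - x^2 + 2x^3 - x^4 + x^5 - x^6  [14 crossings, <D> = -A^-12 + A^-8 - A^-4 + 2 - A^4 + A^8, w = +4]
V(D3) = -x^-6 + x^-5 - x^-4 + 2x^-3 - x^-2 + x^-1  [12 crossings, <D> = A^-14 - A^-10 + 2A^-6 - A^-2 + A^2 - A^6, w = -6]
why: 3 classes among 3 diagrams; unequal V(x) rules out equality


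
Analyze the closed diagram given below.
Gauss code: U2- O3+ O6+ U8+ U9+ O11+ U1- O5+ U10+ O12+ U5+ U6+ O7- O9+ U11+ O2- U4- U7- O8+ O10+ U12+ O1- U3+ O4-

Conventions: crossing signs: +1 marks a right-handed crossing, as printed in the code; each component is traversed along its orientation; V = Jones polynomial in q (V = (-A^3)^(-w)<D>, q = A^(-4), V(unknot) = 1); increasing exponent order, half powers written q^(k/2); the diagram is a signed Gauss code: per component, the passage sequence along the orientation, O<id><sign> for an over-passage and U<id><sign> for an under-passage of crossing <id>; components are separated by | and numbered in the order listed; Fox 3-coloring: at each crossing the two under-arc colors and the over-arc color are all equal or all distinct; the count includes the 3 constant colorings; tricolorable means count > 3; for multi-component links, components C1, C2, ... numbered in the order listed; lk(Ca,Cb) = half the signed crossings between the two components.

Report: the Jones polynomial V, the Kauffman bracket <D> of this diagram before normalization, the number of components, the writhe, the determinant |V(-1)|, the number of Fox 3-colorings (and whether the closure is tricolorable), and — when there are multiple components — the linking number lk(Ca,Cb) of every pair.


V = q^-1 - 3 + 7q - 11q^2 + 14q^3 - 14q^4 + 14q^5 - 11q^6 + 7q^7 - 4q^8 + q^9
<D> = A^-24 - 4A^-20 + 7A^-16 - 11A^-12 + 14A^-8 - 14A^-4 + 14 - 11A^4 + 7A^8 - 3A^12 + A^16 (w = +4)
1 component over 12 crossings, w = +4
9 Fox colorings among 3^12, |V(-1)| = 87: tricolorable
why: w = +4 shifts under R1 moves; the (-A^3)^(-4) factor cancels that in V


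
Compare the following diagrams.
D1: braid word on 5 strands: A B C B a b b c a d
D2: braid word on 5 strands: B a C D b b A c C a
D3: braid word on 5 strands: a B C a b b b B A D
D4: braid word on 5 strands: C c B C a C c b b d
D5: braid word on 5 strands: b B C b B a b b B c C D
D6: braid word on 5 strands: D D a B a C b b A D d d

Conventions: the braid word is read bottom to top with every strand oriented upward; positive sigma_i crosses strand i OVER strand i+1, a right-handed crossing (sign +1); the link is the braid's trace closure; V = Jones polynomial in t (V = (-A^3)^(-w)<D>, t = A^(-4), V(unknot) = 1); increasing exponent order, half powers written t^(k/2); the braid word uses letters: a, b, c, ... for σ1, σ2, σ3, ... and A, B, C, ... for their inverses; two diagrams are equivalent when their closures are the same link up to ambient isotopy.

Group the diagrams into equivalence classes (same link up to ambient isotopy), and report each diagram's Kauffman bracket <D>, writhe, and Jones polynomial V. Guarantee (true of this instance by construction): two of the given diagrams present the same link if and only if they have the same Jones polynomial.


grouping into links: {D1, D2, D3, D4, D5, D6}
V(D1) = 1  (w +2, c 10, <D> = A^6)
V(D2) = 1  [10 crossings, <D> = 1, w = 0]
V(D3) = 1  (w 0, c 10, <D> = 1)
V(D4) = 1  [10 crossings, <D> = A^6, w = +2]
D5 (bracket 1; 12 crossings at w = 0): V = 1
V(D6) = 1  (w 0, c 12, <D> = 1)
key observation: one V(t) for all 6 diagrams — one class (guaranteed)


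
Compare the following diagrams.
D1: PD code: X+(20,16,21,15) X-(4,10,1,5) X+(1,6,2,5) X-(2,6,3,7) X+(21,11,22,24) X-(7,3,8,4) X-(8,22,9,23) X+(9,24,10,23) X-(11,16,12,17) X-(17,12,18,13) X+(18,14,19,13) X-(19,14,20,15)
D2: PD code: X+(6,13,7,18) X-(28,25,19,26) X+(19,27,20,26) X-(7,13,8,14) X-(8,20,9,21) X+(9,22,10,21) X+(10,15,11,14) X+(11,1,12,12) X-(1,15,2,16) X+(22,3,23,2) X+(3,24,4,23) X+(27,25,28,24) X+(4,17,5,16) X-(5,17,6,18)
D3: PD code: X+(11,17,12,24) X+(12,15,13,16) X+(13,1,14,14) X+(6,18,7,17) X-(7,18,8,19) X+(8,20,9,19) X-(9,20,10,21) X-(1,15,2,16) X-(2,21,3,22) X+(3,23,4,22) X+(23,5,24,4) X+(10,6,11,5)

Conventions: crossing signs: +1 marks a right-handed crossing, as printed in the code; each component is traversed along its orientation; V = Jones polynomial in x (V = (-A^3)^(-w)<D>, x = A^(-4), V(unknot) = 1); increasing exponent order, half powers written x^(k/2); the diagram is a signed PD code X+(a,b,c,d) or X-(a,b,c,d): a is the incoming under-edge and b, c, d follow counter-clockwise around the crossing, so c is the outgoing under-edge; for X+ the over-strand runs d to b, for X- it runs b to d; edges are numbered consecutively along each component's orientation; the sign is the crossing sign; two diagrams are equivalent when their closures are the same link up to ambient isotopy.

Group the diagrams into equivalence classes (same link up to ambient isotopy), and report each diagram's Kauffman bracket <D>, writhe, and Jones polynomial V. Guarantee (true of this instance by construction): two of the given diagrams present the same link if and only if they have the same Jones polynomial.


grouping into links: {D1} | {D2, D3}
V(D1) = x^-3 + x^-2 + x^-1 + 1  (w -2, c 12, <D> = A^-6 + A^-2 + A^2 + A^6)
V(D2) = 1 + x + x^2 + x^3  [14 crossings, <D> = 1 + A^4 + A^8 + A^12, w = +4]
V(D3) = 1 + x + x^2 + x^3  [12 crossings, <D> = 1 + A^4 + A^8 + A^12, w = +4]
why: 2 classes among 3 diagrams; unequal V(x) rules out equality


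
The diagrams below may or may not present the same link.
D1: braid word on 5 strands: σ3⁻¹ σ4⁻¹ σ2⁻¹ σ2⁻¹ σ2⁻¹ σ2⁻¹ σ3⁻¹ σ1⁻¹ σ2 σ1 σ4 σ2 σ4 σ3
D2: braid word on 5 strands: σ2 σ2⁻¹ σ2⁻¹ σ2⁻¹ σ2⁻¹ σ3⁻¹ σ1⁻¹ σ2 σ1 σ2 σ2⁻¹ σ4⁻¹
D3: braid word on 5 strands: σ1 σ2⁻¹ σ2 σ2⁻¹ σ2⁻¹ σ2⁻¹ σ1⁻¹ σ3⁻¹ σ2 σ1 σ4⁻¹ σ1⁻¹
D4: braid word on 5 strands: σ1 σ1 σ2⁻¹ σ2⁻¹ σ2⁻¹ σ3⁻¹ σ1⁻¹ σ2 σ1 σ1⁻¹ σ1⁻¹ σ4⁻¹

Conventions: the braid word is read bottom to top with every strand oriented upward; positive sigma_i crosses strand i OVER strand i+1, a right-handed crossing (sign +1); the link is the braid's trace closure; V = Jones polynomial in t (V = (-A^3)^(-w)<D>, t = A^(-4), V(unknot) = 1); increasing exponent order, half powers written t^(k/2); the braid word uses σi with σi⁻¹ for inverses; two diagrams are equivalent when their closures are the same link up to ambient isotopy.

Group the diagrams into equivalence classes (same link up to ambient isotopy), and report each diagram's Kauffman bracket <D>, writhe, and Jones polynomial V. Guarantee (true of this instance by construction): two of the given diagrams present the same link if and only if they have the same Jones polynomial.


grouping into links: {D1, D2, D3, D4}
V(D1) = -t^-4 + t^-3 + t^-1  (w -2, c 14, <D> = A^-2 + A^6 - A^10)
V(D2) = -t^-4 + t^-3 + t^-1  [12 crossings, <D> = A^-8 + 1 - A^4, w = -4]
D3 (bracket A^-8 + 1 - A^4; 12 crossings at w = -4): V = -t^-4 + t^-3 + t^-1
V(D4) = -t^-4 + t^-3 + t^-1  (w -4, c 12, <D> = A^-8 + 1 - A^4)
why: one V(t) for all 4 diagrams — one class (guaranteed)


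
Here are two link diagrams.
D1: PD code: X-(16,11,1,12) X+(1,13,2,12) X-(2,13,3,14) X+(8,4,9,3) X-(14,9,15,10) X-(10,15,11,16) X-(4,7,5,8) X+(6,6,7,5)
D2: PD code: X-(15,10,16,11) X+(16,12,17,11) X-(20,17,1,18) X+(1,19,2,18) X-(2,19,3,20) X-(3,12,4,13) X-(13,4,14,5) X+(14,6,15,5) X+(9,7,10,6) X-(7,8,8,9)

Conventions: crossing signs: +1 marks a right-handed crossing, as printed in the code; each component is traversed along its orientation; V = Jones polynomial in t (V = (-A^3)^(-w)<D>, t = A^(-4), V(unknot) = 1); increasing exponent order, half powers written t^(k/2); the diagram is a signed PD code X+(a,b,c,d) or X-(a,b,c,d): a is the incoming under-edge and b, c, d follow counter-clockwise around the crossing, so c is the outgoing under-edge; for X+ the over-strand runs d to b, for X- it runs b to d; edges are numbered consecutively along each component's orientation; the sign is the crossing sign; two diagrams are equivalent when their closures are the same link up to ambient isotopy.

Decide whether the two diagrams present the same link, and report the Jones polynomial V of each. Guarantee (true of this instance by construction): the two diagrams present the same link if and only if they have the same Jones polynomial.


same link: no
V(D1) = -t^-4 + t^-3 + t^-1  [8 crossings, <D> = A^-2 + A^6 - A^10, w = -2]
D2 (bracket A^-6; 10 crossings at w = -2): V = 1
note: 2 values of V(t) split the 2 diagrams


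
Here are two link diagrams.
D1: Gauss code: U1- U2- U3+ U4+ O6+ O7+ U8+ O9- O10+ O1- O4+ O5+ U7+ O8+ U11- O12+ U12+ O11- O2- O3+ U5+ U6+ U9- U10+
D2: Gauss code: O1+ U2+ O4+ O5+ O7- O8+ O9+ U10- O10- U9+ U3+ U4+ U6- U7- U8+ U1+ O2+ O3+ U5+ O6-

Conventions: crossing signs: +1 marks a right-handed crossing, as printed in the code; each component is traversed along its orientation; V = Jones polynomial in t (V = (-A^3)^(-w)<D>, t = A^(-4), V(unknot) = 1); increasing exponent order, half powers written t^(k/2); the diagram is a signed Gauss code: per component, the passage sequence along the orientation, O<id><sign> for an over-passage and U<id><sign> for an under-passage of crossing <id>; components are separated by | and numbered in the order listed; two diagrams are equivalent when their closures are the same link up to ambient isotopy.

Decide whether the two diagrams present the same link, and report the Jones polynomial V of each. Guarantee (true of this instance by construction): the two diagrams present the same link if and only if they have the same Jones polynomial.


same link: yes
V(D1) = t + t^3 - t^4  [12 crossings, <D> = -A^-4 + 1 + A^8, w = +4]
V(D2) = t + t^3 - t^4  [10 crossings, <D> = -A^-4 + 1 + A^8, w = +4]
insight: one V(t) for all 2 diagrams — one class (guaranteed)
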